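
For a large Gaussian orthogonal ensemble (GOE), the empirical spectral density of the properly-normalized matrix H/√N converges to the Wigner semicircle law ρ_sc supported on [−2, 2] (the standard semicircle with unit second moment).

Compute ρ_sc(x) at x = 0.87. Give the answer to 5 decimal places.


ρ_sc(x) = (1/(2π)) √(4 − x²). With x = 0.87:
  4 − x² = 4 − (0.87)² = 4 − 0.756900 = 3.243100.
  √(4 − x²) = 1.800861.
  1/(2π) = 0.159155.
  ρ_sc(0.87) = 0.159155 · 1.800861 = 0.286616.

Rounded to 5 decimal places: ρ_sc(0.87) ≈ 0.28662.


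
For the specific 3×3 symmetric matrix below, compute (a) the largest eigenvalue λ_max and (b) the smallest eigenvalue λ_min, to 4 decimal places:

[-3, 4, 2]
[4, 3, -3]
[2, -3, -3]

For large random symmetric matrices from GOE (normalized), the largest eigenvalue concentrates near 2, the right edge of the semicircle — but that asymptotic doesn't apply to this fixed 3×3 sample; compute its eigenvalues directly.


Since M is real symmetric, all three eigenvalues are real; they are the roots of det(λI − M) = λ³ − (tr M) λ² + s λ − det M, where s is the sum of the principal 2×2 minors.
tr M = -3 + 3 + (-3) = -3.
s = ((-3)·3 − 4²) + ((-3)·(-3) − 2²) + (3·(-3) − (-3)²) = -25 + 5 + (-18) = -38.
det M (expand along row 1) = (-3)·(-18) − 4·(-6) + 2·(-18) = 42.
Characteristic polynomial: λ³ + 3λ² − 38λ − 42 = 0.
Substitute λ = y + (tr M)/3 = y − 1.000000 to remove the quadratic term: y³ + p·y + q = 0 with p = s − (tr M)²/3 = -41.000000 and q = −2(tr M)³/27 + (tr M)·s/3 − det M = -2.000000.
Three real roots ⇒ use the trigonometric (Viète) form: r = 2√(−p/3) = 7.393691, φ = arccos(3q/(p·r)) = arccos(0.019793) = 1.551002 rad.
y_k = r·cos(φ/3 − 2πk/3) for k = 0, 1, 2 gives y = 6.427377, -0.048783, -6.378593.
λ_k = y_k − 1.000000 gives λ = 5.4274, -1.0488, -7.3786 (check: the sum is -3.0000 = tr M).

Hence λ_max = 5.4274 and λ_min = -7.3786.


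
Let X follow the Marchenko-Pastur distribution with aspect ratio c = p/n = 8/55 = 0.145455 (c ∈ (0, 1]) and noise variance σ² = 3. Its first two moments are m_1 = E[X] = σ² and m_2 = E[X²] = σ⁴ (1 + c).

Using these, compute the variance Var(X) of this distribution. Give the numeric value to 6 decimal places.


m_1 = E[X] = σ² = 3, so m_1² = 9.
m_2 = E[X²] = σ⁴ (1 + c) = 9 · (1 + 0.145455) = 9 · 1.145455 = 10.309091.
(Note m_2 − m_1² simplifies to c · σ⁴ = 0.145455 · 9.)

Var(X) = m_2 − m_1² = 10.309091 − 9 = 1.309091.


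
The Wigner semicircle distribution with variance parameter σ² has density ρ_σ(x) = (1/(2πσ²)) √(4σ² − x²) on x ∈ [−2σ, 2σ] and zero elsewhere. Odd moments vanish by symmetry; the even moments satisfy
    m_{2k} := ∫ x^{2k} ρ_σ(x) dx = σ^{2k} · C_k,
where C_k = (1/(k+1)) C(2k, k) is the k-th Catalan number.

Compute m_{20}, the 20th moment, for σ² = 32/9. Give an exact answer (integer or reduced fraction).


By the scaled semicircle moment identity, m_{2k} = σ^{2k} · C_k with k = 10.
C_10 = (1/(k+1)) · C(2k, k) = (1/11) · C(20, 10) = (1/11) · 184756 = 16796.
σ^{2k} = (σ²)^k = (32/9)^10 = 1125899906842624/3486784401.

Therefore m_{20} = σ^{20} · C_10 = (1125899906842624/3486784401) · 16796 = 18910614835328712704/3486784401.


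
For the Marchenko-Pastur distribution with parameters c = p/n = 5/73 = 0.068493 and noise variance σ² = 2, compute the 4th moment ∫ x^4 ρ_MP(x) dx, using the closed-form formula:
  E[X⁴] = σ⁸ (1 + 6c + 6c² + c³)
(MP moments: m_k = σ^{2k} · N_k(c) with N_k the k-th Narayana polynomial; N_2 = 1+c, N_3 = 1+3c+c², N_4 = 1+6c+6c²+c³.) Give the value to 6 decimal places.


E[X⁴] = σ⁸ (1 + 6c + 6c² + c³) (fourth MP moment). With σ² = 2 (so σ⁸ = 16) and c = 5/73 = 0.068493: E[X⁴] = 16 · (1 + 6·0.068493 + 6·(0.068493)² + (0.068493)³) = 16 · 1.439428.

So E[X^4] = 23.030850.


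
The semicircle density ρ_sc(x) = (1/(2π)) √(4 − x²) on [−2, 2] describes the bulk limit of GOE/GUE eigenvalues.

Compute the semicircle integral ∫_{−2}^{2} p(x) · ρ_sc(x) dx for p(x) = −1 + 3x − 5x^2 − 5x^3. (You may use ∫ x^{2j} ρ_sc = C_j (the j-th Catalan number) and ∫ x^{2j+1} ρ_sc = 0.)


Write p(x) = Σ a_i x^i, split into monomials and integrate each against ρ_sc separately.
Using ∫ x^{2j} ρ_sc = C_j = (1/(j+1)) C(2j, j) (Catalan numbers) and ∫ x^{2j+1} ρ_sc = 0 (odd monomials vanish by symmetry):
  i = 0 (even): a_0 · C_{0} = -1 · 1 = -1
  i = 1 (odd): ∫ x^1 ρ_sc = 0 (vanishes)
  i = 2 (even): a_2 · C_{1} = -5 · 1 = -5
  i = 3 (odd): ∫ x^3 ρ_sc = 0 (vanishes)

Summing the contributions: ∫_{−2}^{2} p(x) ρ_sc(x) dx = (-1) + (-5) = -6.


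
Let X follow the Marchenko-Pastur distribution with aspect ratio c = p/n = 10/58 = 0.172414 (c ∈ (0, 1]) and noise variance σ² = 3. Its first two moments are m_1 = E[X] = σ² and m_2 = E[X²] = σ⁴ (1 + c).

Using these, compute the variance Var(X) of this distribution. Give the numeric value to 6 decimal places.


m_1 = E[X] = σ² = 3, so m_1² = 9.
m_2 = E[X²] = σ⁴ (1 + c) = 9 · (1 + 0.172414) = 9 · 1.172414 = 10.551724.
(Note m_2 − m_1² simplifies to c · σ⁴ = 0.172414 · 9.)

Var(X) = m_2 − m_1² = 10.551724 − 9 = 1.551724.


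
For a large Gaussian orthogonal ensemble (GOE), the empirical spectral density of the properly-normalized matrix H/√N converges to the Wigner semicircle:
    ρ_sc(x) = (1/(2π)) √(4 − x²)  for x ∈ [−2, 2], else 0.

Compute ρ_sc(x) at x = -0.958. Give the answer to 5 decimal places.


ρ_sc(x) = (1/(2π)) √(4 − x²). With x = -0.958:
  4 − x² = 4 − (-0.958)² = 4 − 0.917764 = 3.082236.
  √(4 − x²) = 1.755630.
  1/(2π) = 0.159155.
  ρ_sc(-0.958) = 0.159155 · 1.755630 = 0.279417.

Rounded to 5 decimal places: ρ_sc(-0.958) ≈ 0.27942.


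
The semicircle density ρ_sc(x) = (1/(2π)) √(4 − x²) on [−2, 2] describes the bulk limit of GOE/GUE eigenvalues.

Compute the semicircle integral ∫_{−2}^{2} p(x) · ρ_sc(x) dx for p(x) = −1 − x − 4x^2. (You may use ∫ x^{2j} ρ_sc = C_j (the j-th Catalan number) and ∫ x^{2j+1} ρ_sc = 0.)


Write p(x) = Σ a_i x^i, split into monomials and integrate each against ρ_sc separately.
Using ∫ x^{2j} ρ_sc = C_j = (1/(j+1)) C(2j, j) (Catalan numbers) and ∫ x^{2j+1} ρ_sc = 0 (odd monomials vanish by symmetry):
  i = 0 (even): a_0 · C_{0} = -1 · 1 = -1
  i = 1 (odd): ∫ x^1 ρ_sc = 0 (vanishes)
  i = 2 (even): a_2 · C_{1} = -4 · 1 = -4

Summing the contributions: ∫_{−2}^{2} p(x) ρ_sc(x) dx = (-1) + (-4) = -5.


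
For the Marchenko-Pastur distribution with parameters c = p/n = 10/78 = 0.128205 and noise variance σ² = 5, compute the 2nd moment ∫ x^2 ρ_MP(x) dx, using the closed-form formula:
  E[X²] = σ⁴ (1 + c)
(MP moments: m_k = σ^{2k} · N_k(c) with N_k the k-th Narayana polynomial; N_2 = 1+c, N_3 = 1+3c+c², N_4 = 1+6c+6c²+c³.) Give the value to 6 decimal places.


E[X²] = σ⁴ (1 + c) (second MP moment). With σ² = 5 (so σ⁴ = 25) and c = 10/78 = 0.128205: E[X²] = 25 · (1 + 0.128205) = 25 · 1.128205.

So E[X^2] = 28.205128.


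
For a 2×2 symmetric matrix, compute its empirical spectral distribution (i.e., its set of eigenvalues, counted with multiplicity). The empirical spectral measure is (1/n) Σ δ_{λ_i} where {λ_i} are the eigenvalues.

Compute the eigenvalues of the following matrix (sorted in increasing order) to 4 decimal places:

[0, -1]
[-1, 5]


Since M is real symmetric, both eigenvalues are real; they are the roots of det(λI − M) = λ² − (tr M) λ + det M.
tr M = 0 + 5 = 5.
det M = 0·5 − (-1)² = 0 − 1 = -1.
Characteristic polynomial: λ² − 5λ − 1 = 0.
Discriminant Δ = (tr M)² − 4·det M = 25 − (-4) = 29; √Δ = 5.385165.
λ = (tr M ± √Δ)/2 = (5 ± 5.385165)/2, giving (tr M − √Δ)/2 = -0.1926 and (tr M + √Δ)/2 = 5.1926.

Eigenvalues sorted in increasing order: [-0.1926, 5.1926].


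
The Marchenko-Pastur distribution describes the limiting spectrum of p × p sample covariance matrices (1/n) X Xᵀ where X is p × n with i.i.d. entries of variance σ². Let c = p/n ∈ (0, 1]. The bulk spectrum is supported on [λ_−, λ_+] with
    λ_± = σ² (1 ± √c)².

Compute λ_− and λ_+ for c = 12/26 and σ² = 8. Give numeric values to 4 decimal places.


c = 12/26 = 0.461538; √c = 0.679366.
λ_− = σ² (1 − √c)² = 8 · (1 − 0.679366)² = 8 · (0.320634)² = 0.822448.
λ_+ = σ² (1 + √c)² = 8 · (1 + 0.679366)² = 8 · (1.679366)² = 22.562167.

Rounded to 4 decimal places: λ_− ≈ 0.8224, λ_+ ≈ 22.5622.


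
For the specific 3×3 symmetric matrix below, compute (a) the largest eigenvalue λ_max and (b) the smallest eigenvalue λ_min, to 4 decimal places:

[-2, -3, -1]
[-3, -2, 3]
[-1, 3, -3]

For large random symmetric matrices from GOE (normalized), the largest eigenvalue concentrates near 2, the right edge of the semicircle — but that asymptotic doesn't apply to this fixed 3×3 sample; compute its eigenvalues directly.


Since M is real symmetric, all three eigenvalues are real; they are the roots of det(λI − M) = λ³ − (tr M) λ² + s λ − det M, where s is the sum of the principal 2×2 minors.
tr M = -2 + (-2) + (-3) = -7.
s = ((-2)·(-2) − (-3)²) + ((-2)·(-3) − (-1)²) + ((-2)·(-3) − 3²) = -5 + 5 + (-3) = -3.
det M (expand along row 1) = (-2)·(-3) − (-3)·12 + (-1)·(-11) = 53.
Characteristic polynomial: λ³ + 7λ² − 3λ − 53 = 0.
Substitute λ = y + (tr M)/3 = y − 2.333333 to remove the quadratic term: y³ + p·y + q = 0 with p = s − (tr M)²/3 = -19.333333 and q = −2(tr M)³/27 + (tr M)·s/3 − det M = -20.592593.
Three real roots ⇒ use the trigonometric (Viète) form: r = 2√(−p/3) = 5.077182, φ = arccos(3q/(p·r)) = arccos(0.629365) = 0.890060 rad.
y_k = r·cos(φ/3 − 2πk/3) for k = 0, 1, 2 gives y = 4.855362, -1.142213, -3.713149.
λ_k = y_k − 2.333333 gives λ = 2.5220, -3.4755, -6.0465 (check: the sum is -7.0000 = tr M).

Hence λ_max = 2.5220 and λ_min = -6.0465.


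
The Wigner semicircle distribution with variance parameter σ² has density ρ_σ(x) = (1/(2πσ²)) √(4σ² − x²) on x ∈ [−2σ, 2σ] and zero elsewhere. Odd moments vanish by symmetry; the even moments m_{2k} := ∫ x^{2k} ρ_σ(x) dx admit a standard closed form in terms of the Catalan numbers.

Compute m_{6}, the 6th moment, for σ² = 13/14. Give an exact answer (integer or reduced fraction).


By the scaled semicircle moment identity, m_{2k} = σ^{2k} · C_k with k = 3.
C_3 = (1/(k+1)) · C(2k, k) = (1/4) · C(6, 3) = (1/4) · 20 = 5.
σ^{2k} = (σ²)^k = (13/14)^3 = 2197/2744.

Therefore m_{6} = σ^{6} · C_3 = (2197/2744) · 5 = 10985/2744.


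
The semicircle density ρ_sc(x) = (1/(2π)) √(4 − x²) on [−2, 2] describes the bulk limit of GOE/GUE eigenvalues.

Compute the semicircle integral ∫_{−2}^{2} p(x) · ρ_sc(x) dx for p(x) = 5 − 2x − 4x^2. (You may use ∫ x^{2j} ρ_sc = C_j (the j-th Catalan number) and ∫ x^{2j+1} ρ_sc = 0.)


Write p(x) = Σ a_i x^i, split into monomials and integrate each against ρ_sc separately.
Using ∫ x^{2j} ρ_sc = C_j = (1/(j+1)) C(2j, j) (Catalan numbers) and ∫ x^{2j+1} ρ_sc = 0 (odd monomials vanish by symmetry):
  i = 0 (even): a_0 · C_{0} = 5 · 1 = 5
  i = 1 (odd): ∫ x^1 ρ_sc = 0 (vanishes)
  i = 2 (even): a_2 · C_{1} = -4 · 1 = -4

Summing the contributions: ∫_{−2}^{2} p(x) ρ_sc(x) dx = 5 + (-4) = 1.


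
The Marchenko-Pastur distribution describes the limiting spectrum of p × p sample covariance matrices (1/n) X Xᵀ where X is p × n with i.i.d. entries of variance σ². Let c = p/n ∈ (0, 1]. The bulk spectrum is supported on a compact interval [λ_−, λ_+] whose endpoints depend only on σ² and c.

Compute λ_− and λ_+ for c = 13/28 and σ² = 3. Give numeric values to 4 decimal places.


c = 13/28 = 0.464286; √c = 0.681385.
λ_− = σ² (1 − √c)² = 3 · (1 − 0.681385)² = 3 · (0.318615)² = 0.304546.
λ_+ = σ² (1 + √c)² = 3 · (1 + 0.681385)² = 3 · (1.681385)² = 8.481168.

Rounded to 4 decimal places: λ_− ≈ 0.3045, λ_+ ≈ 8.4812.


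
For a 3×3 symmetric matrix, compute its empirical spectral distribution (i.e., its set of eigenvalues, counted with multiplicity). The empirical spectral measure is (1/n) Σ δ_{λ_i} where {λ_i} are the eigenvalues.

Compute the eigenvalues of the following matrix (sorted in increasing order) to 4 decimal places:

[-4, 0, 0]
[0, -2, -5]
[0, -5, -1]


Since M is real symmetric, all three eigenvalues are real; they are the roots of det(λI − M) = λ³ − (tr M) λ² + s λ − det M, where s is the sum of the principal 2×2 minors.
tr M = -4 + (-2) + (-1) = -7.
s = ((-4)·(-2) − 0²) + ((-4)·(-1) − 0²) + ((-2)·(-1) − (-5)²) = 8 + 4 + (-23) = -11.
det M (expand along row 1) = (-4)·(-23) − 0·0 + 0·0 = 92.
Characteristic polynomial: λ³ + 7λ² − 11λ − 92 = 0.
Substitute λ = y + (tr M)/3 = y − 2.333333 to remove the quadratic term: y³ + p·y + q = 0 with p = s − (tr M)²/3 = -27.333333 and q = −2(tr M)³/27 + (tr M)·s/3 − det M = -40.925926.
Three real roots ⇒ use the trigonometric (Viète) form: r = 2√(−p/3) = 6.036923, φ = arccos(3q/(p·r)) = arccos(0.744066) = 0.731660 rad.
y_k = r·cos(φ/3 − 2πk/3) for k = 0, 1, 2 gives y = 5.858271, -1.666667, -4.191604.
λ_k = y_k − 2.333333 gives λ = 3.5249, -4.0000, -6.5249 (check: the sum is -7.0000 = tr M).

Eigenvalues sorted in increasing order: [-6.5249, -4.0000, 3.5249].


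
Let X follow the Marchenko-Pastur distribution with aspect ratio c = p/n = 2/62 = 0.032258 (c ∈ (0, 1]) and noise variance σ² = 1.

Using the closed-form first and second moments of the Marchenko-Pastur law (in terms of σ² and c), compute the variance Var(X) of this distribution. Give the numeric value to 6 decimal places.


Recall the MP moments m_1 = E[X] = σ² and m_2 = E[X²] = σ⁴ (1 + c).
m_1 = E[X] = σ² = 1, so m_1² = 1.
m_2 = E[X²] = σ⁴ (1 + c) = 1 · (1 + 0.032258) = 1 · 1.032258 = 1.032258.
(Note m_2 − m_1² simplifies to c · σ⁴ = 0.032258 · 1.)

Var(X) = m_2 − m_1² = 1.032258 − 1 = 0.032258.


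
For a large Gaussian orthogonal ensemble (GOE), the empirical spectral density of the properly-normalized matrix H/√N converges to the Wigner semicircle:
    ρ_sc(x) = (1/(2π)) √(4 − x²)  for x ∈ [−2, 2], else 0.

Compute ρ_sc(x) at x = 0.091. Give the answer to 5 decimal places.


ρ_sc(x) = (1/(2π)) √(4 − x²). With x = 0.091:
  4 − x² = 4 − (0.091)² = 4 − 0.008281 = 3.991719.
  √(4 − x²) = 1.997929.
  1/(2π) = 0.159155.
  ρ_sc(0.091) = 0.159155 · 1.997929 = 0.317980.

Rounded to 5 decimal places: ρ_sc(0.091) ≈ 0.31798.


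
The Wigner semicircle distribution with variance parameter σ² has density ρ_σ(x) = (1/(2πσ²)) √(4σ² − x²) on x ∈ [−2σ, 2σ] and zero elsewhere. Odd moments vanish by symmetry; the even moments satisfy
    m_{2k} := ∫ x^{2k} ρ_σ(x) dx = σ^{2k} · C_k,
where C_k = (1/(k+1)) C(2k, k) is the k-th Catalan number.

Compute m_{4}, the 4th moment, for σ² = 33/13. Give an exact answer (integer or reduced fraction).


By the scaled semicircle moment identity, m_{2k} = σ^{2k} · C_k with k = 2.
C_2 = (1/(k+1)) · C(2k, k) = (1/3) · C(4, 2) = (1/3) · 6 = 2.
σ^{2k} = (σ²)^k = (33/13)^2 = 1089/169.

Therefore m_{4} = σ^{4} · C_2 = (1089/169) · 2 = 2178/169.


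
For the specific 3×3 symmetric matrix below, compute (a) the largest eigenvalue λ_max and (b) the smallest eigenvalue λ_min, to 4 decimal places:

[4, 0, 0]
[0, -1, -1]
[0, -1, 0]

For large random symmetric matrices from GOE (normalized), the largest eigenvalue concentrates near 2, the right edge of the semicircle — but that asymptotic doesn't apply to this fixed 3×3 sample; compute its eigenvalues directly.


Since M is real symmetric, all three eigenvalues are real; they are the roots of det(λI − M) = λ³ − (tr M) λ² + s λ − det M, where s is the sum of the principal 2×2 minors.
tr M = 4 + (-1) + 0 = 3.
s = (4·(-1) − 0²) + (4·0 − 0²) + ((-1)·0 − (-1)²) = -4 + 0 + (-1) = -5.
det M (expand along row 1) = 4·(-1) − 0·0 + 0·0 = -4.
Characteristic polynomial: λ³ − 3λ² − 5λ + 4 = 0.
Substitute λ = y + (tr M)/3 = y + 1.000000 to remove the quadratic term: y³ + p·y + q = 0 with p = s − (tr M)²/3 = -8.000000 and q = −2(tr M)³/27 + (tr M)·s/3 − det M = -3.000000.
Three real roots ⇒ use the trigonometric (Viète) form: r = 2√(−p/3) = 3.265986, φ = arccos(3q/(p·r)) = arccos(0.344459) = 1.219133 rad.
y_k = r·cos(φ/3 − 2πk/3) for k = 0, 1, 2 gives y = 3.000000, -0.381966, -2.618034.
λ_k = y_k + 1.000000 gives λ = 4.0000, 0.6180, -1.6180 (check: the sum is 3.0000 = tr M).

Hence λ_max = 4.0000 and λ_min = -1.6180.


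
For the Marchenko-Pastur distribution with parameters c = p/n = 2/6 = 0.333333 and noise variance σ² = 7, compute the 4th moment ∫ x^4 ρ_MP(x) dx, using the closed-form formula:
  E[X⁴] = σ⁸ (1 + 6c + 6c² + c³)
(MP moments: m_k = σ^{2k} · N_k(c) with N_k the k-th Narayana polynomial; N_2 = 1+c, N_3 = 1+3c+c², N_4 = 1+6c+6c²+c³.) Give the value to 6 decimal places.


E[X⁴] = σ⁸ (1 + 6c + 6c² + c³) (fourth MP moment). With σ² = 7 (so σ⁸ = 2401) and c = 2/6 = 0.333333: E[X⁴] = 2401 · (1 + 6·0.333333 + 6·(0.333333)² + (0.333333)³) = 2401 · 3.703704.

So E[X^4] = 8892.592593.


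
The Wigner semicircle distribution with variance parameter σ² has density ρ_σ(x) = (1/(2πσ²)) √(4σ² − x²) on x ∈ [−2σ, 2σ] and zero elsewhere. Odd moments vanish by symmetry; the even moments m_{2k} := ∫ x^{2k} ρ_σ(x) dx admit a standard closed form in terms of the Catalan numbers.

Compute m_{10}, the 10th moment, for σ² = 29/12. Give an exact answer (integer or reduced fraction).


By the scaled semicircle moment identity, m_{2k} = σ^{2k} · C_k with k = 5.
C_5 = (1/(k+1)) · C(2k, k) = (1/6) · C(10, 5) = (1/6) · 252 = 42.
σ^{2k} = (σ²)^k = (29/12)^5 = 20511149/248832.

Therefore m_{10} = σ^{10} · C_5 = (20511149/248832) · 42 = 143578043/41472.


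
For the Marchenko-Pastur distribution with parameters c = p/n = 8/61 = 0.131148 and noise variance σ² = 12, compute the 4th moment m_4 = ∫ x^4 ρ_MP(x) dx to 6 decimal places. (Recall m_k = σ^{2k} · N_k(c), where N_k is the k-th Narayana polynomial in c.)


E[X⁴] = σ⁸ (1 + 6c + 6c² + c³) (fourth MP moment). With σ² = 12 (so σ⁸ = 20736) and c = 8/61 = 0.131148: E[X⁴] = 20736 · (1 + 6·0.131148 + 6·(0.131148)² + (0.131148)³) = 20736 · 1.892339.

So E[X^4] = 39239.541636.


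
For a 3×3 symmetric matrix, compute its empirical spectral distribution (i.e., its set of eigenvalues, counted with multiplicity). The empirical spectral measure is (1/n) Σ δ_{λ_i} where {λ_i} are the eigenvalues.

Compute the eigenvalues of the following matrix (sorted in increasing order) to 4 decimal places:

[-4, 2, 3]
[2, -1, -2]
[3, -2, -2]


Since M is real symmetric, all three eigenvalues are real; they are the roots of det(λI − M) = λ³ − (tr M) λ² + s λ − det M, where s is the sum of the principal 2×2 minors.
tr M = -4 + (-1) + (-2) = -7.
s = ((-4)·(-1) − 2²) + ((-4)·(-2) − 3²) + ((-1)·(-2) − (-2)²) = 0 + (-1) + (-2) = -3.
det M (expand along row 1) = (-4)·(-2) − 2·2 + 3·(-1) = 1.
Characteristic polynomial: λ³ + 7λ² − 3λ − 1 = 0.
Substitute λ = y + (tr M)/3 = y − 2.333333 to remove the quadratic term: y³ + p·y + q = 0 with p = s − (tr M)²/3 = -19.333333 and q = −2(tr M)³/27 + (tr M)·s/3 − det M = 31.407407.
Three real roots ⇒ use the trigonometric (Viète) form: r = 2√(−p/3) = 5.077182, φ = arccos(3q/(p·r)) = arccos(-0.959895) = 2.857425 rad.
y_k = r·cos(φ/3 − 2πk/3) for k = 0, 1, 2 gives y = 2.943081, 2.111341, -5.054422.
λ_k = y_k − 2.333333 gives λ = 0.6097, -0.2220, -7.3878 (check: the sum is -7.0000 = tr M).

Eigenvalues sorted in increasing order: [-7.3878, -0.2220, 0.6097].


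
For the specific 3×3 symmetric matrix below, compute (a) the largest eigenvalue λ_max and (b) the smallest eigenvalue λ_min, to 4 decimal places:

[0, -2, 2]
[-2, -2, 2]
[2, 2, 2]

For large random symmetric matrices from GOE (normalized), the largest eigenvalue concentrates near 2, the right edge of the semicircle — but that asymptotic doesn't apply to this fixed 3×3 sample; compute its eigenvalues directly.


Since M is real symmetric, all three eigenvalues are real; they are the roots of det(λI − M) = λ³ − (tr M) λ² + s λ − det M, where s is the sum of the principal 2×2 minors.
tr M = 0 + (-2) + 2 = 0.
s = (0·(-2) − (-2)²) + (0·2 − 2²) + ((-2)·2 − 2²) = -4 + (-4) + (-8) = -16.
det M (expand along row 1) = 0·(-8) − (-2)·(-8) + 2·0 = -16.
Characteristic polynomial: λ³ − 16λ + 16 = 0.
Substitute λ = y + (tr M)/3 = y + 0.000000 to remove the quadratic term: y³ + p·y + q = 0 with p = s − (tr M)²/3 = -16.000000 and q = −2(tr M)³/27 + (tr M)·s/3 − det M = 16.000000.
Three real roots ⇒ use the trigonometric (Viète) form: r = 2√(−p/3) = 4.618802, φ = arccos(3q/(p·r)) = arccos(-0.649519) = 2.277748 rad.
y_k = r·cos(φ/3 − 2πk/3) for k = 0, 1, 2 gives y = 3.350262, 1.078378, -4.428639.
λ_k = y_k + 0.000000 gives λ = 3.3503, 1.0784, -4.4286 (check: the sum is 0.0000 = tr M).

Hence λ_max = 3.3503 and λ_min = -4.4286.


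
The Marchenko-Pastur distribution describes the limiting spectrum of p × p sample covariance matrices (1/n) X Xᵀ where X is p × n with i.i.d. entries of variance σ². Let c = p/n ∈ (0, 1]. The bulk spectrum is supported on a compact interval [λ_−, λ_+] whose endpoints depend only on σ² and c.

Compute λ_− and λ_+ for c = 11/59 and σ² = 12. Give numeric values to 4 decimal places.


c = 11/59 = 0.186441; √c = 0.431788.
λ_− = σ² (1 − √c)² = 12 · (1 − 0.431788)² = 12 · (0.568212)² = 3.874382.
λ_+ = σ² (1 + √c)² = 12 · (1 + 0.431788)² = 12 · (1.431788)² = 24.600195.

Rounded to 4 decimal places: λ_− ≈ 3.8744, λ_+ ≈ 24.6002.


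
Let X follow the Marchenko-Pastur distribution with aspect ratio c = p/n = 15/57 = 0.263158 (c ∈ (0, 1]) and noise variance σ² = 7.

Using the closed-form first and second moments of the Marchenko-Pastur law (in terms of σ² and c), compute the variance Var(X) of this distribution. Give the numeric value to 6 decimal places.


Recall the MP moments m_1 = E[X] = σ² and m_2 = E[X²] = σ⁴ (1 + c).
m_1 = E[X] = σ² = 7, so m_1² = 49.
m_2 = E[X²] = σ⁴ (1 + c) = 49 · (1 + 0.263158) = 49 · 1.263158 = 61.894737.
(Note m_2 − m_1² simplifies to c · σ⁴ = 0.263158 · 49.)

Var(X) = m_2 − m_1² = 61.894737 − 49 = 12.894737.


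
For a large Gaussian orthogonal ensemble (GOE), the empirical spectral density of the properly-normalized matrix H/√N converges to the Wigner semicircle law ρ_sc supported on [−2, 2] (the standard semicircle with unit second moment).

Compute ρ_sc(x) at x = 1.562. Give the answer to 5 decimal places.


ρ_sc(x) = (1/(2π)) √(4 − x²). With x = 1.562:
  4 − x² = 4 − (1.562)² = 4 − 2.439844 = 1.560156.
  √(4 − x²) = 1.249062.
  1/(2π) = 0.159155.
  ρ_sc(1.562) = 0.159155 · 1.249062 = 0.198794.

Rounded to 5 decimal places: ρ_sc(1.562) ≈ 0.19879.


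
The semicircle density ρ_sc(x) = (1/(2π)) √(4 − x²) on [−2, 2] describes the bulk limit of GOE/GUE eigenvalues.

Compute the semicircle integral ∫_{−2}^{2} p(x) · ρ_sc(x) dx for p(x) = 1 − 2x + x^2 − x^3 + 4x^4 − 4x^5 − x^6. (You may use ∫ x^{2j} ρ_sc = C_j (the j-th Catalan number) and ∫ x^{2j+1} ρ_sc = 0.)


Write p(x) = Σ a_i x^i, split into monomials and integrate each against ρ_sc separately.
Using ∫ x^{2j} ρ_sc = C_j = (1/(j+1)) C(2j, j) (Catalan numbers) and ∫ x^{2j+1} ρ_sc = 0 (odd monomials vanish by symmetry):
  i = 0 (even): a_0 · C_{0} = 1 · 1 = 1
  i = 1 (odd): ∫ x^1 ρ_sc = 0 (vanishes)
  i = 2 (even): a_2 · C_{1} = 1 · 1 = 1
  i = 3 (odd): ∫ x^3 ρ_sc = 0 (vanishes)
  i = 4 (even): a_4 · C_{2} = 4 · 2 = 8
  i = 5 (odd): ∫ x^5 ρ_sc = 0 (vanishes)
  i = 6 (even): a_6 · C_{3} = -1 · 5 = -5

Summing the contributions: ∫_{−2}^{2} p(x) ρ_sc(x) dx = 1 + 1 + 8 + (-5) = 5.


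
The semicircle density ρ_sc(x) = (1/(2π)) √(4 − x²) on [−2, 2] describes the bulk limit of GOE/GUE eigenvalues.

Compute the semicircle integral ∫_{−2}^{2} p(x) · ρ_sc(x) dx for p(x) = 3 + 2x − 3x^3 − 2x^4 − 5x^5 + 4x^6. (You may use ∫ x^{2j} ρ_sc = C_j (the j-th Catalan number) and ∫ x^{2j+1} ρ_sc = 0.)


Write p(x) = Σ a_i x^i, split into monomials and integrate each against ρ_sc separately.
Using ∫ x^{2j} ρ_sc = C_j = (1/(j+1)) C(2j, j) (Catalan numbers) and ∫ x^{2j+1} ρ_sc = 0 (odd monomials vanish by symmetry):
  i = 0 (even): a_0 · C_{0} = 3 · 1 = 3
  i = 1 (odd): ∫ x^1 ρ_sc = 0 (vanishes)
  i = 3 (odd): ∫ x^3 ρ_sc = 0 (vanishes)
  i = 4 (even): a_4 · C_{2} = -2 · 2 = -4
  i = 5 (odd): ∫ x^5 ρ_sc = 0 (vanishes)
  i = 6 (even): a_6 · C_{3} = 4 · 5 = 20

Summing the contributions: ∫_{−2}^{2} p(x) ρ_sc(x) dx = 3 + (-4) + 20 = 19.


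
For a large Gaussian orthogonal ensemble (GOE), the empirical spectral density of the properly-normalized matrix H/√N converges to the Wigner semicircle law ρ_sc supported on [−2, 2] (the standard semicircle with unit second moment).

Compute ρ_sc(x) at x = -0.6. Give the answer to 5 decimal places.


ρ_sc(x) = (1/(2π)) √(4 − x²). With x = -0.6:
  4 − x² = 4 − (-0.6)² = 4 − 0.360000 = 3.640000.
  √(4 − x²) = 1.907878.
  1/(2π) = 0.159155.
  ρ_sc(-0.6) = 0.159155 · 1.907878 = 0.303648.

Rounded to 5 decimal places: ρ_sc(-0.6) ≈ 0.30365.


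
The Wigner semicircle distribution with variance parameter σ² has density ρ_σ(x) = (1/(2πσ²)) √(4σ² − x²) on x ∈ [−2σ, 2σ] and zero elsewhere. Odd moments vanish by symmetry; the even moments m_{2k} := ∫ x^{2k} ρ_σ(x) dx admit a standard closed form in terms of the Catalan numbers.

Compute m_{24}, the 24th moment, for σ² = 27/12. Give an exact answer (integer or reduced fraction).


By the scaled semicircle moment identity, m_{2k} = σ^{2k} · C_k with k = 12.
C_12 = (1/(k+1)) · C(2k, k) = (1/13) · C(24, 12) = (1/13) · 2704156 = 208012.
σ^{2k} = (σ²)^k = (27/12)^12 = 282429536481/16777216.

Therefore m_{24} = σ^{24} · C_12 = (282429536481/16777216) · 208012 = 14687183185621443/4194304.


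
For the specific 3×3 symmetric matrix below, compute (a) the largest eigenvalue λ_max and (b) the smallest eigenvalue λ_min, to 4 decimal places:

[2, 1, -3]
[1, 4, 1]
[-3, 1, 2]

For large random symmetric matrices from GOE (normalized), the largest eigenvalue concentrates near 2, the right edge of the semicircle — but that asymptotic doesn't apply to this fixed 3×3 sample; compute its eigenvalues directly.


Since M is real symmetric, all three eigenvalues are real; they are the roots of det(λI − M) = λ³ − (tr M) λ² + s λ − det M, where s is the sum of the principal 2×2 minors.
tr M = 2 + 4 + 2 = 8.
s = (2·4 − 1²) + (2·2 − (-3)²) + (4·2 − 1²) = 7 + (-5) + 7 = 9.
det M (expand along row 1) = 2·7 − 1·5 + (-3)·13 = -30.
Characteristic polynomial: λ³ − 8λ² + 9λ + 30 = 0.
Substitute λ = y + (tr M)/3 = y + 2.666667 to remove the quadratic term: y³ + p·y + q = 0 with p = s − (tr M)²/3 = -12.333333 and q = −2(tr M)³/27 + (tr M)·s/3 − det M = 16.074074.
Three real roots ⇒ use the trigonometric (Viète) form: r = 2√(−p/3) = 4.055175, φ = arccos(3q/(p·r)) = arccos(-0.964178) = 2.873123 rad.
y_k = r·cos(φ/3 − 2πk/3) for k = 0, 1, 2 gives y = 2.333333, 1.705615, -4.038948.
λ_k = y_k + 2.666667 gives λ = 5.0000, 4.3723, -1.3723 (check: the sum is 8.0000 = tr M).

Hence λ_max = 5.0000 and λ_min = -1.3723.


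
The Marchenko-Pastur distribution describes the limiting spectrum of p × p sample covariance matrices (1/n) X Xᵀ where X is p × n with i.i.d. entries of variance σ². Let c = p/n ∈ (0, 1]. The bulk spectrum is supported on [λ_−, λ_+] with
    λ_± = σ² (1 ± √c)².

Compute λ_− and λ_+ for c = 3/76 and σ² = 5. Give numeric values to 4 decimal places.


c = 3/76 = 0.039474; √c = 0.198680.
λ_− = σ² (1 − √c)² = 5 · (1 − 0.198680)² = 5 · (0.801320)² = 3.210570.
λ_+ = σ² (1 + √c)² = 5 · (1 + 0.198680)² = 5 · (1.198680)² = 7.184167.

Rounded to 4 decimal places: λ_− ≈ 3.2106, λ_+ ≈ 7.1842.


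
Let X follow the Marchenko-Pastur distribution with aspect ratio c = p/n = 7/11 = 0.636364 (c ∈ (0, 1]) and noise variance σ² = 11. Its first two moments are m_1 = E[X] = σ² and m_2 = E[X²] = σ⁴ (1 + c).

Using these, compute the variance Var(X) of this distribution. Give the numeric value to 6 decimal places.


m_1 = E[X] = σ² = 11, so m_1² = 121.
m_2 = E[X²] = σ⁴ (1 + c) = 121 · (1 + 0.636364) = 121 · 1.636364 = 198.000000.
(Note m_2 − m_1² simplifies to c · σ⁴ = 0.636364 · 121.)

Var(X) = m_2 − m_1² = 198.000000 − 121 = 77.000000.


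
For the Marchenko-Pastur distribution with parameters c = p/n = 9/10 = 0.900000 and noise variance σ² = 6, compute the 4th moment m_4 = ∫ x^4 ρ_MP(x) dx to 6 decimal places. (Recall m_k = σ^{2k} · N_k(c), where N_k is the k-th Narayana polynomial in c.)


E[X⁴] = σ⁸ (1 + 6c + 6c² + c³) (fourth MP moment). With σ² = 6 (so σ⁸ = 1296) and c = 9/10 = 0.900000: E[X⁴] = 1296 · (1 + 6·0.900000 + 6·(0.900000)² + (0.900000)³) = 1296 · 11.989000.

So E[X^4] = 15537.744000.


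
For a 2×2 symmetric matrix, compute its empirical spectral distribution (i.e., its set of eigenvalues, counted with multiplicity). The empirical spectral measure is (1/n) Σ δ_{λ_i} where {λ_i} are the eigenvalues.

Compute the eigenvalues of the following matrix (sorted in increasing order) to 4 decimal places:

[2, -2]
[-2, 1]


Since M is real symmetric, both eigenvalues are real; they are the roots of det(λI − M) = λ² − (tr M) λ + det M.
tr M = 2 + 1 = 3.
det M = 2·1 − (-2)² = 2 − 4 = -2.
Characteristic polynomial: λ² − 3λ − 2 = 0.
Discriminant Δ = (tr M)² − 4·det M = 9 − (-8) = 17; √Δ = 4.123106.
λ = (tr M ± √Δ)/2 = (3 ± 4.123106)/2, giving (tr M − √Δ)/2 = -0.5616 and (tr M + √Δ)/2 = 3.5616.

Eigenvalues sorted in increasing order: [-0.5616, 3.5616].


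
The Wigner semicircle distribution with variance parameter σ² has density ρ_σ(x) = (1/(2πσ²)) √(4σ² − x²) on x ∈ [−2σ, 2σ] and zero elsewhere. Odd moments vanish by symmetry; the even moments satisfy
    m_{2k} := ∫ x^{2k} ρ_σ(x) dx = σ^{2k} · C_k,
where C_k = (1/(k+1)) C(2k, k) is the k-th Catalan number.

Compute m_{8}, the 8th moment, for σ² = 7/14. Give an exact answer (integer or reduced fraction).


By the scaled semicircle moment identity, m_{2k} = σ^{2k} · C_k with k = 4.
C_4 = (1/(k+1)) · C(2k, k) = (1/5) · C(8, 4) = (1/5) · 70 = 14.
σ^{2k} = (σ²)^k = (7/14)^4 = 1/16.

Therefore m_{8} = σ^{8} · C_4 = (1/16) · 14 = 7/8.


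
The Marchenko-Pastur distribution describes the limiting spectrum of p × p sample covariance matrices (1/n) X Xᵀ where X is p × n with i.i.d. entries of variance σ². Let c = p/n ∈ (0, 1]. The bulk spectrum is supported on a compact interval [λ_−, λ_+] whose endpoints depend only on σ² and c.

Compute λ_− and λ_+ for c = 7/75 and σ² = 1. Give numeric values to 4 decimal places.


c = 7/75 = 0.093333; √c = 0.305505.
λ_− = σ² (1 − √c)² = 1 · (1 − 0.305505)² = 1 · (0.694495)² = 0.482323.
λ_+ = σ² (1 + √c)² = 1 · (1 + 0.305505)² = 1 · (1.305505)² = 1.704343.

Rounded to 4 decimal places: λ_− ≈ 0.4823, λ_+ ≈ 1.7043.


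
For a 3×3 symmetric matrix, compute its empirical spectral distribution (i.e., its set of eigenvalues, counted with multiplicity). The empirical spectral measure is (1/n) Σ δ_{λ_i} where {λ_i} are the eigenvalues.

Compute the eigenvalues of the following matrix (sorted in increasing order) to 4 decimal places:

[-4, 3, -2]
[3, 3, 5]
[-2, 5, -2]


Since M is real symmetric, all three eigenvalues are real; they are the roots of det(λI − M) = λ³ − (tr M) λ² + s λ − det M, where s is the sum of the principal 2×2 minors.
tr M = -4 + 3 + (-2) = -3.
s = ((-4)·3 − 3²) + ((-4)·(-2) − (-2)²) + (3·(-2) − 5²) = -21 + 4 + (-31) = -48.
det M (expand along row 1) = (-4)·(-31) − 3·4 + (-2)·21 = 70.
Characteristic polynomial: λ³ + 3λ² − 48λ − 70 = 0.
Substitute λ = y + (tr M)/3 = y − 1.000000 to remove the quadratic term: y³ + p·y + q = 0 with p = s − (tr M)²/3 = -51.000000 and q = −2(tr M)³/27 + (tr M)·s/3 − det M = -20.000000.
Three real roots ⇒ use the trigonometric (Viète) form: r = 2√(−p/3) = 8.246211, φ = arccos(3q/(p·r)) = arccos(0.142668) = 1.427640 rad.
y_k = r·cos(φ/3 − 2πk/3) for k = 0, 1, 2 gives y = 7.329974, -0.393350, -6.936624.
λ_k = y_k − 1.000000 gives λ = 6.3300, -1.3934, -7.9366 (check: the sum is -3.0000 = tr M).

Eigenvalues sorted in increasing order: [-7.9366, -1.3934, 6.3300].


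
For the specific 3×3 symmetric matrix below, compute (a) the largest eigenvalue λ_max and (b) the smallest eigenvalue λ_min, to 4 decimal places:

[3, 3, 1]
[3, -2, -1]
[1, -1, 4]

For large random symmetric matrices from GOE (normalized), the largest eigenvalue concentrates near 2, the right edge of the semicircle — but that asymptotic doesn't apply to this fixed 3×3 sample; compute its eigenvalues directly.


Since M is real symmetric, all three eigenvalues are real; they are the roots of det(λI − M) = λ³ − (tr M) λ² + s λ − det M, where s is the sum of the principal 2×2 minors.
tr M = 3 + (-2) + 4 = 5.
s = (3·(-2) − 3²) + (3·4 − 1²) + ((-2)·4 − (-1)²) = -15 + 11 + (-9) = -13.
det M (expand along row 1) = 3·(-9) − 3·13 + 1·(-1) = -67.
Characteristic polynomial: λ³ − 5λ² − 13λ + 67 = 0.
Substitute λ = y + (tr M)/3 = y + 1.666667 to remove the quadratic term: y³ + p·y + q = 0 with p = s − (tr M)²/3 = -21.333333 and q = −2(tr M)³/27 + (tr M)·s/3 − det M = 36.074074.
Three real roots ⇒ use the trigonometric (Viète) form: r = 2√(−p/3) = 5.333333, φ = arccos(3q/(p·r)) = arccos(-0.951172) = 2.827807 rad.
y_k = r·cos(φ/3 − 2πk/3) for k = 0, 1, 2 gives y = 3.134317, 2.169869, -5.304186.
λ_k = y_k + 1.666667 gives λ = 4.8010, 3.8365, -3.6375 (check: the sum is 5.0000 = tr M).

Hence λ_max = 4.8010 and λ_min = -3.6375.


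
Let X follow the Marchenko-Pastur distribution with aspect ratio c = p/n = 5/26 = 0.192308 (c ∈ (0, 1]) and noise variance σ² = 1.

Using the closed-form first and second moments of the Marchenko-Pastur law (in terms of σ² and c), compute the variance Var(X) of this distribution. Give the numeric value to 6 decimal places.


Recall the MP moments m_1 = E[X] = σ² and m_2 = E[X²] = σ⁴ (1 + c).
m_1 = E[X] = σ² = 1, so m_1² = 1.
m_2 = E[X²] = σ⁴ (1 + c) = 1 · (1 + 0.192308) = 1 · 1.192308 = 1.192308.
(Note m_2 − m_1² simplifies to c · σ⁴ = 0.192308 · 1.)

Var(X) = m_2 − m_1² = 1.192308 − 1 = 0.192308.


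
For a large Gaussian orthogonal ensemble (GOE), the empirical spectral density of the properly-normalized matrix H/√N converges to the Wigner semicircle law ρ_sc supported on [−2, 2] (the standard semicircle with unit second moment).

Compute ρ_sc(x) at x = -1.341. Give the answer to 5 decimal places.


ρ_sc(x) = (1/(2π)) √(4 − x²). With x = -1.341:
  4 − x² = 4 − (-1.341)² = 4 − 1.798281 = 2.201719.
  √(4 − x²) = 1.483819.
  1/(2π) = 0.159155.
  ρ_sc(-1.341) = 0.159155 · 1.483819 = 0.236157.

Rounded to 5 decimal places: ρ_sc(-1.341) ≈ 0.23616.


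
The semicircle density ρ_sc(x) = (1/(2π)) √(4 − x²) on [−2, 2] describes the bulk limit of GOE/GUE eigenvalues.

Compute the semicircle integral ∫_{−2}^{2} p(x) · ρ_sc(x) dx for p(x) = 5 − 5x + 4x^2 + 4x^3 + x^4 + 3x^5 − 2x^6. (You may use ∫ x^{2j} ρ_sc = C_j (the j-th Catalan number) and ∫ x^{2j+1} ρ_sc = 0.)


Write p(x) = Σ a_i x^i, split into monomials and integrate each against ρ_sc separately.
Using ∫ x^{2j} ρ_sc = C_j = (1/(j+1)) C(2j, j) (Catalan numbers) and ∫ x^{2j+1} ρ_sc = 0 (odd monomials vanish by symmetry):
  i = 0 (even): a_0 · C_{0} = 5 · 1 = 5
  i = 1 (odd): ∫ x^1 ρ_sc = 0 (vanishes)
  i = 2 (even): a_2 · C_{1} = 4 · 1 = 4
  i = 3 (odd): ∫ x^3 ρ_sc = 0 (vanishes)
  i = 4 (even): a_4 · C_{2} = 1 · 2 = 2
  i = 5 (odd): ∫ x^5 ρ_sc = 0 (vanishes)
  i = 6 (even): a_6 · C_{3} = -2 · 5 = -10

Summing the contributions: ∫_{−2}^{2} p(x) ρ_sc(x) dx = 5 + 4 + 2 + (-10) = 1.


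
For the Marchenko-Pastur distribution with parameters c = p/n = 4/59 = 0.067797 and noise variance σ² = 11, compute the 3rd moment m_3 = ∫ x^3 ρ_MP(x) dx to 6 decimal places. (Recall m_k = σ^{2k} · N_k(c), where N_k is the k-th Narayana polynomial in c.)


E[X³] = σ⁶ (1 + 3c + c²) (third MP moment). With σ² = 11 (so σ⁶ = 1331) and c = 4/59 = 0.067797: E[X³] = 1331 · (1 + 3·0.067797 + (0.067797)²) = 1331 · 1.207986.

So E[X^3] = 1607.829647.


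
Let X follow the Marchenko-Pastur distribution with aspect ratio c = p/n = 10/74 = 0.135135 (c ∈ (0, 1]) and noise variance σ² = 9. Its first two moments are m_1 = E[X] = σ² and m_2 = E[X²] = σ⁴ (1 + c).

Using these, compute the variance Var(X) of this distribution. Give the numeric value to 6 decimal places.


m_1 = E[X] = σ² = 9, so m_1² = 81.
m_2 = E[X²] = σ⁴ (1 + c) = 81 · (1 + 0.135135) = 81 · 1.135135 = 91.945946.
(Note m_2 − m_1² simplifies to c · σ⁴ = 0.135135 · 81.)

Var(X) = m_2 − m_1² = 91.945946 − 81 = 10.945946.


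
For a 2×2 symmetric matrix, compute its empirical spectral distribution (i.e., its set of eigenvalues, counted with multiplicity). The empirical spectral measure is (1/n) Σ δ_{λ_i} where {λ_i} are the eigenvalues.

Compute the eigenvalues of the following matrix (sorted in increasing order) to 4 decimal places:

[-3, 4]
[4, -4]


Since M is real symmetric, both eigenvalues are real; they are the roots of det(λI − M) = λ² − (tr M) λ + det M.
tr M = -3 + (-4) = -7.
det M = (-3)·(-4) − 4² = 12 − 16 = -4.
Characteristic polynomial: λ² + 7λ − 4 = 0.
Discriminant Δ = (tr M)² − 4·det M = 49 − (-16) = 65; √Δ = 8.062258.
λ = (tr M ± √Δ)/2 = (-7 ± 8.062258)/2, giving (tr M − √Δ)/2 = -7.5311 and (tr M + √Δ)/2 = 0.5311.

Eigenvalues sorted in increasing order: [-7.5311, 0.5311].


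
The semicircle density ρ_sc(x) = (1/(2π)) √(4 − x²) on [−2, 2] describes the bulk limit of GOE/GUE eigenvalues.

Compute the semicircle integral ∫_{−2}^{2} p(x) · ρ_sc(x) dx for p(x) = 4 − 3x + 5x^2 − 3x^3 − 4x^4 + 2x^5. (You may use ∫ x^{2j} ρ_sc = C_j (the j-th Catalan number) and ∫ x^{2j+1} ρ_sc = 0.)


Write p(x) = Σ a_i x^i, split into monomials and integrate each against ρ_sc separately.
Using ∫ x^{2j} ρ_sc = C_j = (1/(j+1)) C(2j, j) (Catalan numbers) and ∫ x^{2j+1} ρ_sc = 0 (odd monomials vanish by symmetry):
  i = 0 (even): a_0 · C_{0} = 4 · 1 = 4
  i = 1 (odd): ∫ x^1 ρ_sc = 0 (vanishes)
  i = 2 (even): a_2 · C_{1} = 5 · 1 = 5
  i = 3 (odd): ∫ x^3 ρ_sc = 0 (vanishes)
  i = 4 (even): a_4 · C_{2} = -4 · 2 = -8
  i = 5 (odd): ∫ x^5 ρ_sc = 0 (vanishes)

Summing the contributions: ∫_{−2}^{2} p(x) ρ_sc(x) dx = 4 + 5 + (-8) = 1.


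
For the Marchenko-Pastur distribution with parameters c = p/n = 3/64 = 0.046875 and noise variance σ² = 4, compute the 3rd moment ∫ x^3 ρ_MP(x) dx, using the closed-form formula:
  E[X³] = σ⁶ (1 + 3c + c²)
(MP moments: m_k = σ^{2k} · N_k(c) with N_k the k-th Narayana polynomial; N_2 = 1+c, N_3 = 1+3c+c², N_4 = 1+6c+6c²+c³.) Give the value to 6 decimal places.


E[X³] = σ⁶ (1 + 3c + c²) (third MP moment). With σ² = 4 (so σ⁶ = 64) and c = 3/64 = 0.046875: E[X³] = 64 · (1 + 3·0.046875 + (0.046875)²) = 64 · 1.142822.

So E[X^3] = 73.140625.


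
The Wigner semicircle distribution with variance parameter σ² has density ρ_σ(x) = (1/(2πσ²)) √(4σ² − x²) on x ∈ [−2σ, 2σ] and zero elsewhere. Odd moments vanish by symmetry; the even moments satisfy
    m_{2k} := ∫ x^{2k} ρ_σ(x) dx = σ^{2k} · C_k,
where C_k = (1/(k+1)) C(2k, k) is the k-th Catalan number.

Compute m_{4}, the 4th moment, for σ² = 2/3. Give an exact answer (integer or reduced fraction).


By the scaled semicircle moment identity, m_{2k} = σ^{2k} · C_k with k = 2.
C_2 = (1/(k+1)) · C(2k, k) = (1/3) · C(4, 2) = (1/3) · 6 = 2.
σ^{2k} = (σ²)^k = (2/3)^2 = 4/9.

Therefore m_{4} = σ^{4} · C_2 = (4/9) · 2 = 8/9.
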